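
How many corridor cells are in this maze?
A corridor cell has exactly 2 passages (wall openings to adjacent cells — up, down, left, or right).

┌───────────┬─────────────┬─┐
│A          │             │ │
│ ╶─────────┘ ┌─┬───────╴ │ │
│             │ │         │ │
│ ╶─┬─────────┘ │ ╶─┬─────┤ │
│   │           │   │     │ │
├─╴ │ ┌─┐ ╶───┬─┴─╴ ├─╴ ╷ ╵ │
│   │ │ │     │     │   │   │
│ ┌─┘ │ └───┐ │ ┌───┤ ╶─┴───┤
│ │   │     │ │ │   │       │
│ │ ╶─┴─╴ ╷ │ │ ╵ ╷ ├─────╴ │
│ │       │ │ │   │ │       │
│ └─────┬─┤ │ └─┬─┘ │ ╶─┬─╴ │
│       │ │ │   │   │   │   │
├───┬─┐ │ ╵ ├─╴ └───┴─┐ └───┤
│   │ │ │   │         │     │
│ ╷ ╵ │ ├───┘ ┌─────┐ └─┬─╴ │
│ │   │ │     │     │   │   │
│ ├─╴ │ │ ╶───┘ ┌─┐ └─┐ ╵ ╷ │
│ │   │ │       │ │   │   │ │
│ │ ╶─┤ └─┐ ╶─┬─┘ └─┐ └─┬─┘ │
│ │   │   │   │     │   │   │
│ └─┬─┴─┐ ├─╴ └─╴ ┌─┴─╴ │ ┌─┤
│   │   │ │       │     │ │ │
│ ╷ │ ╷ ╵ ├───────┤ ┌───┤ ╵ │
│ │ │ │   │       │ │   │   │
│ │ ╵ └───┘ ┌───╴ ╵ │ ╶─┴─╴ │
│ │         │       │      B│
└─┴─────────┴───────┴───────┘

Counting cells with exactly 2 passages:
Total corridor cells: 163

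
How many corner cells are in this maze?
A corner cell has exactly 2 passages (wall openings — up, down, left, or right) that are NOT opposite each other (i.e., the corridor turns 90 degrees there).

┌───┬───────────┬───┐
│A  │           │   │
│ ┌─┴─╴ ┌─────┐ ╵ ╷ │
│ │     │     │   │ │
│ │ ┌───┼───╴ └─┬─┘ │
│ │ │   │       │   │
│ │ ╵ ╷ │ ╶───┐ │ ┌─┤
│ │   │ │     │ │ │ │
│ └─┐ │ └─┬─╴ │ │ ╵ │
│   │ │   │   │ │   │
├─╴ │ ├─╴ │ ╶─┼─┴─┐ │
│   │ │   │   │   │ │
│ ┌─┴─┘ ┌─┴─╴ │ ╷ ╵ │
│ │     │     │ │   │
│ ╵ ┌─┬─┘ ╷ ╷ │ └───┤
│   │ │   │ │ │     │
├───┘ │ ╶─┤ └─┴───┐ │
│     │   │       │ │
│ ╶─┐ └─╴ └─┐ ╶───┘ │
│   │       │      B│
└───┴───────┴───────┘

Counting corner cells (2 non-opposite passages):
Total corners: 52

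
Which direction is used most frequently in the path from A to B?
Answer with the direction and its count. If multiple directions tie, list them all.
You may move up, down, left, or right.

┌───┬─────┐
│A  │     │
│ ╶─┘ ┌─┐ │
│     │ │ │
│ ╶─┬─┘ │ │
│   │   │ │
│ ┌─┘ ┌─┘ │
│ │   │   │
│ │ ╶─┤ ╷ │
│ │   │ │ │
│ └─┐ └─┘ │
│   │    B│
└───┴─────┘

Directions: down, right, right, up, right, right, down, down, down, down, down
Counts: {'down': 6, 'right': 4, 'up': 1}
Most common: down (6 times)

Solution:

┌───┬─────┐
│A  │↱ → ↓│
│ ╶─┘ ┌─┐ │
│↳ → ↑│ │↓│
│ ╶─┬─┘ │ │
│   │   │↓│
│ ┌─┘ ┌─┘ │
│ │   │  ↓│
│ │ ╶─┤ ╷ │
│ │   │ │↓│
│ └─┐ └─┘ │
│   │    B│
└───┴─────┘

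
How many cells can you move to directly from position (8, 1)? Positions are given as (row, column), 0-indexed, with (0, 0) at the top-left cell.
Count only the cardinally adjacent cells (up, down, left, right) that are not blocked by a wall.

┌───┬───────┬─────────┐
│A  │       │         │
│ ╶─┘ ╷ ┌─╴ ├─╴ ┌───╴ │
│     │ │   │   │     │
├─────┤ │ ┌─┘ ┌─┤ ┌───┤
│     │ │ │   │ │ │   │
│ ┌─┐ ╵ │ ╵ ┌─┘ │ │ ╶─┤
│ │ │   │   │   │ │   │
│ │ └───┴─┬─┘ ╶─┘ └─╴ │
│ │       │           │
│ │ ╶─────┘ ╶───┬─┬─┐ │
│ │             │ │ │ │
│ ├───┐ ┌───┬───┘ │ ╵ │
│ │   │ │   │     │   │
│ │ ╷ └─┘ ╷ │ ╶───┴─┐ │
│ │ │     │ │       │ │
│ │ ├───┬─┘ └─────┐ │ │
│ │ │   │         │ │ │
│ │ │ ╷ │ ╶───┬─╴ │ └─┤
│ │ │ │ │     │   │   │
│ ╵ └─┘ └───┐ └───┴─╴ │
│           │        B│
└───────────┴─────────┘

Checking passable neighbors of (8, 1):
Neighbors: (7, 1), (9, 1)
Count: 2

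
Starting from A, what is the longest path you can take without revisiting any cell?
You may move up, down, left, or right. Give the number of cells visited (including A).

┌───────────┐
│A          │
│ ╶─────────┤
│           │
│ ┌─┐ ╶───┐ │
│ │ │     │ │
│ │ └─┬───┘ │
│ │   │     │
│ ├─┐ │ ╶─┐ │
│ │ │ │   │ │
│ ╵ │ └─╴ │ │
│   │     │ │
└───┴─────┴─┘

Finding longest simple path using DFS:
Start: (0, 0)
Longest path visits 20 cells
Path: A → down → right → right → right → right → right → down → down → left → left → down → right → down → left → left → up → up → left → up

Solution:

┌───────────┐
│A          │
│ ╶─────────┤
│↳ → → → → ↓│
│ ┌─┐ ╶───┐ │
│ │B│     │↓│
│ │ └─┬───┘ │
│ │↑ ↰│↓ ← ↲│
│ ├─┐ │ ╶─┐ │
│ │ │↑│↳ ↓│ │
│ ╵ │ └─╴ │ │
│   │↑ ← ↲│ │
└───┴─────┴─┘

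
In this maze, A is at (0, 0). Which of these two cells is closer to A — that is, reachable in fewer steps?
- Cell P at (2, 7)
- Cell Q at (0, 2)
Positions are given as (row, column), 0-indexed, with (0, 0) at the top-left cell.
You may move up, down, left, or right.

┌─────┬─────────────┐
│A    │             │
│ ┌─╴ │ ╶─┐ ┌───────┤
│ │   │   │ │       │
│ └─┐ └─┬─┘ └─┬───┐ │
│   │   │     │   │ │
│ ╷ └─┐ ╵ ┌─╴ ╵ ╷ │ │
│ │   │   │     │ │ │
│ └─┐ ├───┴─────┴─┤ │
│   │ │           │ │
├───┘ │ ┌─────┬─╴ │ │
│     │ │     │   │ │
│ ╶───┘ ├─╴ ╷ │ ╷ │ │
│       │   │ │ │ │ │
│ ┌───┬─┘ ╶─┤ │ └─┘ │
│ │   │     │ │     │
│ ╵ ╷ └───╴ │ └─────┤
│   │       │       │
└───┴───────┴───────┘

Shortest path A → P at (2, 7): 13 steps
Shortest path A → Q at (0, 2): 2 steps

Q is closer (2 steps vs 13 steps).

Path to P:

┌─────┬─────────────┐
│A → ↓│             │
│ ┌─╴ │ ╶─┐ ┌───────┤
│ │  ↓│   │ │       │
│ └─┐ └─┬─┘ └─┬───┐ │
│   │↳ ↓│↱ → ↓│P  │ │
│ ╷ └─┐ ╵ ┌─╴ ╵ ╷ │ │
│ │   │↳ ↑│  ↳ ↑│ │ │
│ └─┐ ├───┴─────┴─┤ │
│   │ │           │ │
├───┘ │ ┌─────┬─╴ │ │
│     │ │     │   │ │
│ ╶───┘ ├─╴ ╷ │ ╷ │ │
│       │   │ │ │ │ │
│ ┌───┬─┘ ╶─┤ │ └─┘ │
│ │   │     │ │     │
│ ╵ ╷ └───╴ │ └─────┤
│   │       │       │
└───┴───────┴───────┘

Path to Q:

┌─────┬─────────────┐
│A → Q│             │
│ ┌─╴ │ ╶─┐ ┌───────┤
│ │   │   │ │       │
│ └─┐ └─┬─┘ └─┬───┐ │
│   │   │     │   │ │
│ ╷ └─┐ ╵ ┌─╴ ╵ ╷ │ │
│ │   │   │     │ │ │
│ └─┐ ├───┴─────┴─┤ │
│   │ │           │ │
├───┘ │ ┌─────┬─╴ │ │
│     │ │     │   │ │
│ ╶───┘ ├─╴ ╷ │ ╷ │ │
│       │   │ │ │ │ │
│ ┌───┬─┘ ╶─┤ │ └─┘ │
│ │   │     │ │     │
│ ╵ ╷ └───╴ │ └─────┤
│   │       │       │
└───┴───────┴───────┘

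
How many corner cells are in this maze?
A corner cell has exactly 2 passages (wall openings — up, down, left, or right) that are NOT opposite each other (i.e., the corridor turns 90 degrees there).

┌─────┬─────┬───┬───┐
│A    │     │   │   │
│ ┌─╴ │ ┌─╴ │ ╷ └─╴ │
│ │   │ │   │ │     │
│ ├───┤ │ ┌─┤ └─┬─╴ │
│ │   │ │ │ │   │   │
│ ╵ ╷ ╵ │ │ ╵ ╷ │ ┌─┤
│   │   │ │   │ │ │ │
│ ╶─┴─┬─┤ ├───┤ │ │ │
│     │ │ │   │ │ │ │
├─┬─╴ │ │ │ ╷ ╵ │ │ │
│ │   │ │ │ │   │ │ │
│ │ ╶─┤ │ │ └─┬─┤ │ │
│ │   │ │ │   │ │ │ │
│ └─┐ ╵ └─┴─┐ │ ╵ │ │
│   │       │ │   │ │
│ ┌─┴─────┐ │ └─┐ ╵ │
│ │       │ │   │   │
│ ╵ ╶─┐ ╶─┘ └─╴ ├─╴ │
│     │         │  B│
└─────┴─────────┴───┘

Counting corner cells (2 non-opposite passages):
Total corners: 44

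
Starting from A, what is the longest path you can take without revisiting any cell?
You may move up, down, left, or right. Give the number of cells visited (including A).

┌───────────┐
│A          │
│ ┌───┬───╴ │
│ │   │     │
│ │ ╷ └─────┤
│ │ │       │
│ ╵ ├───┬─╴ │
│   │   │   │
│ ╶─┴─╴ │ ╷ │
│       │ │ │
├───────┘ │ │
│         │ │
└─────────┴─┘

Finding longest simple path using DFS:
Start: (0, 0)
Longest path visits 20 cells
Path: A → down → down → down → right → up → up → right → down → right → right → right → down → left → down → down → left → left → left → left

Solution:

┌───────────┐
│A          │
│ ┌───┬───╴ │
│↓│↱ ↓│     │
│ │ ╷ └─────┤
│↓│↑│↳ → → ↓│
│ ╵ ├───┬─╴ │
│↳ ↑│   │↓ ↲│
│ ╶─┴─╴ │ ╷ │
│       │↓│ │
├───────┘ │ │
│B ← ← ← ↲│ │
└─────────┴─┘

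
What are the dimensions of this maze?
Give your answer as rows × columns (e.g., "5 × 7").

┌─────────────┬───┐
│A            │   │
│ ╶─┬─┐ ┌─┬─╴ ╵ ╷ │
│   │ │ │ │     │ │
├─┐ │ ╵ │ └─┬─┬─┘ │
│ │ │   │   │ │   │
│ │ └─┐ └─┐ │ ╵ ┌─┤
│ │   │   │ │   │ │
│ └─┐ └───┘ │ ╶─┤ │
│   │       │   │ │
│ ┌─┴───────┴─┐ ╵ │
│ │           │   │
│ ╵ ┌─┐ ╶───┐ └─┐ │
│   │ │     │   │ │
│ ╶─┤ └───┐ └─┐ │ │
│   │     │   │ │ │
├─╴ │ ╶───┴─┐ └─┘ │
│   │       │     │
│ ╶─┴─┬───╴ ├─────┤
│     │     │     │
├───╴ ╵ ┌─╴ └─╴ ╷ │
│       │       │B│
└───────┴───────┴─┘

Counting the maze dimensions:
Rows (vertical): 11
Columns (horizontal): 9
Dimensions: 11 × 9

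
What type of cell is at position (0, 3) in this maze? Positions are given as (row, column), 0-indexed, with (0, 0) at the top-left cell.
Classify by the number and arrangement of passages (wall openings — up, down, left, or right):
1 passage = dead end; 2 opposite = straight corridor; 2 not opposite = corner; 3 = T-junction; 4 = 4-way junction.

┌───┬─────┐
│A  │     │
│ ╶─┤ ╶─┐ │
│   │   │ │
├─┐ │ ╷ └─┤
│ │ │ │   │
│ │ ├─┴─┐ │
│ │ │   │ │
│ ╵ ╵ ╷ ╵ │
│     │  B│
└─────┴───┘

Checking cell at (0, 3):
Number of passages: 2
Cell type: straight corridor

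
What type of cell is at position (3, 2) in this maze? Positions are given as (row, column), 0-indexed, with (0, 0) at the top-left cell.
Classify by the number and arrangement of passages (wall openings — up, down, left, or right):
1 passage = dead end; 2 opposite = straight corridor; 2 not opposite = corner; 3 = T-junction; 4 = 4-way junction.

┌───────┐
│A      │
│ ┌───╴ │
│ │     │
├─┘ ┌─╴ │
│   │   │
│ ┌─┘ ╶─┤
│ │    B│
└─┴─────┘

Checking cell at (3, 2):
Number of passages: 3
Cell type: T-junction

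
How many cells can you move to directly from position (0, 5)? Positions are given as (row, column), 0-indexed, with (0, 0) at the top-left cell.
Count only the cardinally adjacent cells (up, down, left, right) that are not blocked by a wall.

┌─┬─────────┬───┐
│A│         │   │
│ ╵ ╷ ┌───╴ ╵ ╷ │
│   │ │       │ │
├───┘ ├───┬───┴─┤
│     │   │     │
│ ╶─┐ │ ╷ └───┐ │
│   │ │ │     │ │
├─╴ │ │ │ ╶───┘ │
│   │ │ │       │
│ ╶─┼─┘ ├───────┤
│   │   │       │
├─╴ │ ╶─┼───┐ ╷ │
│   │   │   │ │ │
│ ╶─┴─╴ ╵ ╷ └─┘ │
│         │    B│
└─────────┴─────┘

Checking passable neighbors of (0, 5):
Neighbors: (1, 5), (0, 4)
Count: 2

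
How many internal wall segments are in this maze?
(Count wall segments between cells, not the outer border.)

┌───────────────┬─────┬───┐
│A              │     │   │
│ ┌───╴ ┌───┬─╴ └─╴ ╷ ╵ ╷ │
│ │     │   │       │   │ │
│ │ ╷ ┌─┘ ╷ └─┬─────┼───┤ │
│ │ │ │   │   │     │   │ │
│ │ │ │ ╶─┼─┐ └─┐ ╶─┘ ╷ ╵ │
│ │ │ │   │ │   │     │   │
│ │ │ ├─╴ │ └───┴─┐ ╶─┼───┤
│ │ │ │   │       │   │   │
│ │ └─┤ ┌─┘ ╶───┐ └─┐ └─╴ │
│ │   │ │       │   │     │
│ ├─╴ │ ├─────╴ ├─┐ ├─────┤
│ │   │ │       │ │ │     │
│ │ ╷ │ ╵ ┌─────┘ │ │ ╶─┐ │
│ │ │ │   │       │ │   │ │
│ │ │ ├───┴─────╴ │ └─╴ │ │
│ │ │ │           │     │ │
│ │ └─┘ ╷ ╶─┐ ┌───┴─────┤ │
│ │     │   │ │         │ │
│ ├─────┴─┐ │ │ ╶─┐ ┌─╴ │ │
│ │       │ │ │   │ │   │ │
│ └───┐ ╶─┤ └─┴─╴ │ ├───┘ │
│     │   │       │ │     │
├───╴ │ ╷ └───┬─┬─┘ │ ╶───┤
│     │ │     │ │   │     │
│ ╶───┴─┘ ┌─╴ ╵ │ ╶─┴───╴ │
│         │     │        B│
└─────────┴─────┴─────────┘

Counting internal wall segments:
Total internal walls: 156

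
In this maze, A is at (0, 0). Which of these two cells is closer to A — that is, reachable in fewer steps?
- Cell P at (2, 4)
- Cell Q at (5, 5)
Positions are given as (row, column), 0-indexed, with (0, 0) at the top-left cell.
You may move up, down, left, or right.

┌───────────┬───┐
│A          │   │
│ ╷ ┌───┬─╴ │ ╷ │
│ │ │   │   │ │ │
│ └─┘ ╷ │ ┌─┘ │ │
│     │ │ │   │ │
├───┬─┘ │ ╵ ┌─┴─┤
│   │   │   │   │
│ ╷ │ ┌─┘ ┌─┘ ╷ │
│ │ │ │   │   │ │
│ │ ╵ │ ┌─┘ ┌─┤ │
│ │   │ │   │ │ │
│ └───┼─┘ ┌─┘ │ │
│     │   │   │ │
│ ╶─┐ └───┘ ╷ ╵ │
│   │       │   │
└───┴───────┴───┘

Shortest path A → P at (2, 4): 8 steps
Shortest path A → Q at (5, 5): 36 steps

P is closer (8 steps vs 36 steps).

Path to P:

┌───────────┬───┐
│A → → → → ↓│   │
│ ╷ ┌───┬─╴ │ ╷ │
│ │ │   │↓ ↲│ │ │
│ └─┘ ╷ │ ┌─┘ │ │
│     │ │P│   │ │
├───┬─┘ │ ╵ ┌─┴─┤
│   │   │   │   │
│ ╷ │ ┌─┘ ┌─┘ ╷ │
│ │ │ │   │   │ │
│ │ ╵ │ ┌─┘ ┌─┤ │
│ │   │ │   │ │ │
│ └───┼─┘ ┌─┘ │ │
│     │   │   │ │
│ ╶─┐ └───┘ ╷ ╵ │
│   │       │   │
└───┴───────┴───┘

Path to Q:

┌───────────┬───┐
│A          │   │
│ ╷ ┌───┬─╴ │ ╷ │
│↓│ │↱ ↓│   │ │ │
│ └─┘ ╷ │ ┌─┘ │ │
│↳ → ↑│↓│ │   │ │
├───┬─┘ │ ╵ ┌─┴─┤
│↓ ↰│↓ ↲│   │↓ ↰│
│ ╷ │ ┌─┘ ┌─┘ ╷ │
│↓│↑│↓│   │↓ ↲│↑│
│ │ ╵ │ ┌─┘ ┌─┤ │
│↓│↑ ↲│ │  Q│ │↑│
│ └───┼─┘ ┌─┘ │ │
│↳ → ↓│   │↱ ↓│↑│
│ ╶─┐ └───┘ ╷ ╵ │
│   │↳ → → ↑│↳ ↑│
└───┴───────┴───┘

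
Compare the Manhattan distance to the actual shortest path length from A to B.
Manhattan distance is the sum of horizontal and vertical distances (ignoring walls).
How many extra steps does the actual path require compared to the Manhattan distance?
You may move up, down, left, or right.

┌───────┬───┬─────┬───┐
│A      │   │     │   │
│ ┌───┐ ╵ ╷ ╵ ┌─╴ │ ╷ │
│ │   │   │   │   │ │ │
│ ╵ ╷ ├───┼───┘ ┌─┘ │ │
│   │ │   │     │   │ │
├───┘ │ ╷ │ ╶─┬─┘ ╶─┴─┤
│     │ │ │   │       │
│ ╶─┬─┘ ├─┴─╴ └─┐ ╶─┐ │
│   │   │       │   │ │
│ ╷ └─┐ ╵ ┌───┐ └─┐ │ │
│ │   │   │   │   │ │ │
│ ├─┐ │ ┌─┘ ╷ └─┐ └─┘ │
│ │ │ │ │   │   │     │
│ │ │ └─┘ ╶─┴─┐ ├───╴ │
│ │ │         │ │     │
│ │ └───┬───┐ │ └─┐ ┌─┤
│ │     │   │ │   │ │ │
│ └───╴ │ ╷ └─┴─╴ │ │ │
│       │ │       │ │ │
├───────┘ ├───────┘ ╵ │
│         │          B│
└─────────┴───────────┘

Manhattan distance: |10 - 0| + |10 - 0| = 20
Actual path length: 32
Extra steps: 32 - 20 = 12

Solution:

┌───────┬───┬─────┬───┐
│A → → ↓│↱ ↓│↱ → ↓│   │
│ ┌───┐ ╵ ╷ ╵ ┌─╴ │ ╷ │
│ │   │↳ ↑│↳ ↑│↓ ↲│ │ │
│ ╵ ╷ ├───┼───┘ ┌─┘ │ │
│   │ │   │↓ ← ↲│   │ │
├───┘ │ ╷ │ ╶─┬─┘ ╶─┴─┤
│     │ │ │↳ ↓│       │
│ ╶─┬─┘ ├─┴─╴ └─┐ ╶─┐ │
│   │   │    ↳ ↓│   │ │
│ ╷ └─┐ ╵ ┌───┐ └─┐ │ │
│ │   │   │   │↳ ↓│ │ │
│ ├─┐ │ ┌─┘ ╷ └─┐ └─┘ │
│ │ │ │ │   │   │↳ → ↓│
│ │ │ └─┘ ╶─┴─┐ ├───╴ │
│ │ │         │ │  ↓ ↲│
│ │ └───┬───┐ │ └─┐ ┌─┤
│ │     │   │ │   │↓│ │
│ └───╴ │ ╷ └─┴─╴ │ │ │
│       │ │       │↓│ │
├───────┘ ├───────┘ ╵ │
│         │        ↳ B│
└─────────┴───────────┘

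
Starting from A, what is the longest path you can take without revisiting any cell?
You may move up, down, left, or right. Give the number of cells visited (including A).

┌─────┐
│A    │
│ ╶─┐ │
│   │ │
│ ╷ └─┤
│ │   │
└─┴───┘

Finding longest simple path using DFS:
Start: (0, 0)
Longest path visits 5 cells
Path: A → down → right → down → right

Solution:

┌─────┐
│A    │
│ ╶─┐ │
│↳ ↓│ │
│ ╷ └─┤
│ │↳ B│
└─┴───┘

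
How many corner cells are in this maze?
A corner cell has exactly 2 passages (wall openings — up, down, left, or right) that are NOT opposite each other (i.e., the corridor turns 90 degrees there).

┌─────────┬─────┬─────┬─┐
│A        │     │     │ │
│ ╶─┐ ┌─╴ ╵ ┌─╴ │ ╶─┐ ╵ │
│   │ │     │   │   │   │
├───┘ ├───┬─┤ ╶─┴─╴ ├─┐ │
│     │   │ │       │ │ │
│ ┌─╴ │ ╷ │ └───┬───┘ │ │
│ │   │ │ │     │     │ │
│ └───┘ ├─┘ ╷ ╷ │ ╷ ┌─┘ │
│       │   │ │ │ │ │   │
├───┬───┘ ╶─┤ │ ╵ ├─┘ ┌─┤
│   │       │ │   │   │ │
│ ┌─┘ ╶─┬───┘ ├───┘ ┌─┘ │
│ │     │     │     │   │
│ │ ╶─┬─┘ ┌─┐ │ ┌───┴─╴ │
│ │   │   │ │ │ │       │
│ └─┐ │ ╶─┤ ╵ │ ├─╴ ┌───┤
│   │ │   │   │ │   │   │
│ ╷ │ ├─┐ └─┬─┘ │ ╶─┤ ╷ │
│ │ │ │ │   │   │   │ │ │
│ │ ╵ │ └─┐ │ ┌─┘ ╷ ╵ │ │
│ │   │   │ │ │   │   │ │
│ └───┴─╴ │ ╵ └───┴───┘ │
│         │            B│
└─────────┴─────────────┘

Counting corner cells (2 non-opposite passages):
Total corners: 68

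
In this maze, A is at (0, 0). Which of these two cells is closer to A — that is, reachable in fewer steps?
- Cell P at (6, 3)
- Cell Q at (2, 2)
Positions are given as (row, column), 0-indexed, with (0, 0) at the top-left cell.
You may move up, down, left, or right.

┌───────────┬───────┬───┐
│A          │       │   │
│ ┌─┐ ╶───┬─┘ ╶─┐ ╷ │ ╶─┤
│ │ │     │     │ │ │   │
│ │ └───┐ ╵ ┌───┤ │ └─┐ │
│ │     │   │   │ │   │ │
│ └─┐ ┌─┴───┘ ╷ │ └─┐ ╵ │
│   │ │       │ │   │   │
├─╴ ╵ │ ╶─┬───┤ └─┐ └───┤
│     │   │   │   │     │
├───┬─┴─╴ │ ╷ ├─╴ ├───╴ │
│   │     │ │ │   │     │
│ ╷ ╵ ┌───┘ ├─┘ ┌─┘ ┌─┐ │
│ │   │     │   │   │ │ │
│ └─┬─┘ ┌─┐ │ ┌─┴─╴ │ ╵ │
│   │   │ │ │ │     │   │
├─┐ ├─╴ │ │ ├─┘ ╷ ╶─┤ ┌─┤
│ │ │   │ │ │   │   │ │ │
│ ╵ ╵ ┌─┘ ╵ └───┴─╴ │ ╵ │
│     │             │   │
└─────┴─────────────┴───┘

Shortest path A → P at (6, 3): 37 steps
Shortest path A → Q at (2, 2): 8 steps

Q is closer (8 steps vs 37 steps).

Path to P:

┌───────────┬───────┬───┐
│A → ↓      │↱ → ↓  │   │
│ ┌─┐ ╶───┬─┘ ╶─┐ ╷ │ ╶─┤
│ │ │↳ → ↓│↱ ↑  │↓│ │   │
│ │ └───┐ ╵ ┌───┤ │ └─┐ │
│ │     │↳ ↑│   │↓│   │ │
│ └─┐ ┌─┴───┘ ╷ │ └─┐ ╵ │
│   │ │       │ │↳ ↓│   │
├─╴ ╵ │ ╶─┬───┤ └─┐ └───┤
│     │   │   │   │↳ → ↓│
├───┬─┴─╴ │ ╷ ├─╴ ├───╴ │
│   │     │ │ │   │↓ ← ↲│
│ ╷ ╵ ┌───┘ ├─┘ ┌─┘ ┌─┐ │
│ │   │P ← ↰│   │  ↓│ │ │
│ └─┬─┘ ┌─┐ │ ┌─┴─╴ │ ╵ │
│   │   │ │↑│ │  ↓ ↲│   │
├─┐ ├─╴ │ │ ├─┘ ╷ ╶─┤ ┌─┤
│ │ │   │ │↑│   │↳ ↓│ │ │
│ ╵ ╵ ┌─┘ ╵ └───┴─╴ │ ╵ │
│     │    ↑ ← ← ← ↲│   │
└─────┴─────────────┴───┘

Path to Q:

┌───────────┬───────┬───┐
│A          │       │   │
│ ┌─┐ ╶───┬─┘ ╶─┐ ╷ │ ╶─┤
│↓│ │     │     │ │ │   │
│ │ └───┐ ╵ ┌───┤ │ └─┐ │
│↓│  Q  │   │   │ │   │ │
│ └─┐ ┌─┴───┘ ╷ │ └─┐ ╵ │
│↳ ↓│↑│       │ │   │   │
├─╴ ╵ │ ╶─┬───┤ └─┐ └───┤
│  ↳ ↑│   │   │   │     │
├───┬─┴─╴ │ ╷ ├─╴ ├───╴ │
│   │     │ │ │   │     │
│ ╷ ╵ ┌───┘ ├─┘ ┌─┘ ┌─┐ │
│ │   │     │   │   │ │ │
│ └─┬─┘ ┌─┐ │ ┌─┴─╴ │ ╵ │
│   │   │ │ │ │     │   │
├─┐ ├─╴ │ │ ├─┘ ╷ ╶─┤ ┌─┤
│ │ │   │ │ │   │   │ │ │
│ ╵ ╵ ┌─┘ ╵ └───┴─╴ │ ╵ │
│     │             │   │
└─────┴─────────────┴───┘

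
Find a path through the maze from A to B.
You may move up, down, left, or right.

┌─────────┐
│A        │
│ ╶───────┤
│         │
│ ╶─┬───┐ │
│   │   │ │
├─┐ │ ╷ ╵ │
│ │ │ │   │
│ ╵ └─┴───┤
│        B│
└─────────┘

Finding the shortest path through the maze:
Path length: 8 steps
Directions: down → down → right → down → down → right → right → right

Solution:

┌─────────┐
│A        │
│ ╶───────┤
│↓        │
│ ╶─┬───┐ │
│↳ ↓│   │ │
├─┐ │ ╷ ╵ │
│ │↓│ │   │
│ ╵ └─┴───┤
│  ↳ → → B│
└─────────┘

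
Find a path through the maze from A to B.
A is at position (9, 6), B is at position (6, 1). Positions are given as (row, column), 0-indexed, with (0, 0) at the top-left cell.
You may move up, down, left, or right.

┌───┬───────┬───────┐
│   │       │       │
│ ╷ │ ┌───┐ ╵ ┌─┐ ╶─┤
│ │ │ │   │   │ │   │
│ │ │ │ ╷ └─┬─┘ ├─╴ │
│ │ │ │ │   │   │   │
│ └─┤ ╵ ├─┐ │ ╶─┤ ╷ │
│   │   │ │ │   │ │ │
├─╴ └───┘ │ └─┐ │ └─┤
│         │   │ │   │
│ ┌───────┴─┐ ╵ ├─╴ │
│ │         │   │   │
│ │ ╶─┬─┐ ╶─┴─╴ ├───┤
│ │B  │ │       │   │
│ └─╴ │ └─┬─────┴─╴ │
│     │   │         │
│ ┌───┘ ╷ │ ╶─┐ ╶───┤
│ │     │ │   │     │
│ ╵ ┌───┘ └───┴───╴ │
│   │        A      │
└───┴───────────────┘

Finding the shortest path from (9, 6) to (6, 1):
Path length: 16 steps
Directions: left → left → up → up → left → down → left → left → down → left → up → up → right → right → up → left

Solution:

┌───┬───────┬───────┐
│   │       │       │
│ ╷ │ ┌───┐ ╵ ┌─┐ ╶─┤
│ │ │ │   │   │ │   │
│ │ │ │ ╷ └─┬─┘ ├─╴ │
│ │ │ │ │   │   │   │
│ └─┤ ╵ ├─┐ │ ╶─┤ ╷ │
│   │   │ │ │   │ │ │
├─╴ └───┘ │ └─┐ │ └─┤
│         │   │ │   │
│ ┌───────┴─┐ ╵ ├─╴ │
│ │         │   │   │
│ │ ╶─┬─┐ ╶─┴─╴ ├───┤
│ │B ↰│ │       │   │
│ └─╴ │ └─┬─────┴─╴ │
│↱ → ↑│↓ ↰│         │
│ ┌───┘ ╷ │ ╶─┐ ╶───┤
│↑│↓ ← ↲│↑│   │     │
│ ╵ ┌───┘ └───┴───╴ │
│↑ ↲│    ↑ ← A      │
└───┴───────────────┘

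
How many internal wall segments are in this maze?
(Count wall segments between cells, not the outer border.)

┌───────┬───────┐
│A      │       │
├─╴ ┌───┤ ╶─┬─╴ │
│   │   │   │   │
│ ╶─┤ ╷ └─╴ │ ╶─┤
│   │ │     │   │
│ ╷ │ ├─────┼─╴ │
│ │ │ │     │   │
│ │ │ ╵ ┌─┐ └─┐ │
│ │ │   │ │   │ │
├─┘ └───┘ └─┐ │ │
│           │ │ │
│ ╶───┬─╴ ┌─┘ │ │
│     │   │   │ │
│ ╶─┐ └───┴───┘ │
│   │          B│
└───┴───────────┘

Counting internal wall segments:
Total internal walls: 49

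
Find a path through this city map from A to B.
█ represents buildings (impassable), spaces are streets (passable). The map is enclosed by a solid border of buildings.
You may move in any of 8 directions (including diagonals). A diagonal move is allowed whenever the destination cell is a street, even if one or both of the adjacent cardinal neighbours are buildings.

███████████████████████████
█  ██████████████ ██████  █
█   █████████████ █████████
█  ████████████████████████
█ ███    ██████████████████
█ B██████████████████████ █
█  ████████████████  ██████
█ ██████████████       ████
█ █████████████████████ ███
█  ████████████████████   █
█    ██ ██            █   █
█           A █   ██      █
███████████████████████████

Finding the shortest path from A to B:
Movement: 8-directional
Path length: 14 steps
Directions: left → left → left → left → left → left → left → left → up-left → up-left → up-left → up → up → up-right

Solution:

███████████████████████████
█  ██████████████ ██████  █
█   █████████████ █████████
█  ████████████████████████
█ ███    ██████████████████
█ B██████████████████████ █
█↗ ████████████████  ██████
█↑██████████████       ████
█↑█████████████████████ ███
█ ↖████████████████████   █
█  ↖ ██ ██            █   █
█   ↖←←←←←←←A █   ██      █
███████████████████████████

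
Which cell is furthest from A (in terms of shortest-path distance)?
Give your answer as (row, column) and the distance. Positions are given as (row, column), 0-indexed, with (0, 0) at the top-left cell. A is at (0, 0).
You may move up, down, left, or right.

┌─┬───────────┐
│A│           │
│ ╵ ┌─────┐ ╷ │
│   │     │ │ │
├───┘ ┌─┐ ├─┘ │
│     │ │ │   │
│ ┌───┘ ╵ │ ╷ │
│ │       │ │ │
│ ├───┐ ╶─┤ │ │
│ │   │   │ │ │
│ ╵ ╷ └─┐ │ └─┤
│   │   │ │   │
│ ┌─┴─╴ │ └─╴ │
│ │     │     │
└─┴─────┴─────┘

Computing BFS distances from A to all cells:
Furthest cell: (6, 1)
Distance: 41 steps

Path from A to the furthest cell:

┌─┬───────────┐
│A│↱ → → → → ↓│
│ ╵ ┌─────┐ ╷ │
│↳ ↑│↓ ← ↰│ │↓│
├───┘ ┌─┐ ├─┘ │
│↓ ← ↲│ │↑│↓ ↲│
│ ┌───┘ ╵ │ ╷ │
│↓│    ↱ ↑│↓│ │
│ ├───┐ ╶─┤ │ │
│↓│↱ ↓│↑ ↰│↓│ │
│ ╵ ╷ └─┐ │ └─┤
│↳ ↑│↳ ↓│↑│↳ ↓│
│ ┌─┴─╴ │ └─╴ │
│ │B ← ↲│↑ ← ↲│
└─┴─────┴─────┘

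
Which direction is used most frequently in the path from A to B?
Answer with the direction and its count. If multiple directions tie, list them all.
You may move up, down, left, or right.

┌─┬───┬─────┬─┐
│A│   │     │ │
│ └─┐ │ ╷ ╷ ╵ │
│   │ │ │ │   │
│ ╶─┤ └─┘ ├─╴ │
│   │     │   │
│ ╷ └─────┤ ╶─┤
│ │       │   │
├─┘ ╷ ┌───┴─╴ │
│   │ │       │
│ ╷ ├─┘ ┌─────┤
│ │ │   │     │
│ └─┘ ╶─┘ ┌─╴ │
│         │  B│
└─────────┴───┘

Directions: down, down, right, down, down, left, down, down, right, right, right, right, up, right, right, down
Counts: {'down': 7, 'right': 7, 'left': 1, 'up': 1}
Most common: down and right (tied at 7 times each)

Solution:

┌─┬───┬─────┬─┐
│A│   │     │ │
│ └─┐ │ ╷ ╷ ╵ │
│↓  │ │ │ │   │
│ ╶─┤ └─┘ ├─╴ │
│↳ ↓│     │   │
│ ╷ └─────┤ ╶─┤
│ │↓      │   │
├─┘ ╷ ┌───┴─╴ │
│↓ ↲│ │       │
│ ╷ ├─┘ ┌─────┤
│↓│ │   │↱ → ↓│
│ └─┘ ╶─┘ ┌─╴ │
│↳ → → → ↑│  B│
└─────────┴───┘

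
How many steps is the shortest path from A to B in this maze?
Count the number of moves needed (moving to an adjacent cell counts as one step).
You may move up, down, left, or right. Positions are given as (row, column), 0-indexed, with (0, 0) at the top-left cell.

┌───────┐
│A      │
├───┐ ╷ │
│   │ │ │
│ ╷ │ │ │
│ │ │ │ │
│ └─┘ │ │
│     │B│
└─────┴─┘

Using BFS to find shortest path:
Start: (0, 0), End: (3, 3)
Path found:
(0,0) → (0,1) → (0,2) → (0,3) → (1,3) → (2,3) → (3,3)
Number of steps: 6

Solution:

┌───────┐
│A → → ↓│
├───┐ ╷ │
│   │ │↓│
│ ╷ │ │ │
│ │ │ │↓│
│ └─┘ │ │
│     │B│
└─────┴─┘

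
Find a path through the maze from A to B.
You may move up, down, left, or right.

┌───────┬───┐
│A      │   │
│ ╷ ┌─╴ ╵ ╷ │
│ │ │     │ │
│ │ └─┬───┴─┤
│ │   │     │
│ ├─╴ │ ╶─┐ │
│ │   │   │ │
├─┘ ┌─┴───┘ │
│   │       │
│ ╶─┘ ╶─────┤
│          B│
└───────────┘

Finding the shortest path through the maze:
Path length: 14 steps
Directions: right → down → down → right → down → left → down → left → down → right → right → right → right → right

Solution:

┌───────┬───┐
│A ↓    │   │
│ ╷ ┌─╴ ╵ ╷ │
│ │↓│     │ │
│ │ └─┬───┴─┤
│ │↳ ↓│     │
│ ├─╴ │ ╶─┐ │
│ │↓ ↲│   │ │
├─┘ ┌─┴───┘ │
│↓ ↲│       │
│ ╶─┘ ╶─────┤
│↳ → → → → B│
└───────────┘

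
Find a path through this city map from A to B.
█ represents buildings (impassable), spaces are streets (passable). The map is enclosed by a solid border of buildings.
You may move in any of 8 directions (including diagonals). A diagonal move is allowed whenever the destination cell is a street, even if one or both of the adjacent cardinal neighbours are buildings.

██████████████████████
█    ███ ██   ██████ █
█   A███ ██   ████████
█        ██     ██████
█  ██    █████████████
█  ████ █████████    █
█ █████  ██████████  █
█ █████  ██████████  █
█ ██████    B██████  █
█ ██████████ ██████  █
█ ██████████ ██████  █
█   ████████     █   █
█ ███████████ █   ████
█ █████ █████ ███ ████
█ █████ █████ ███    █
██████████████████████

Finding the shortest path from A to B:
Movement: 8-directional
Path length: 9 steps
Directions: down-right → down-right → down-right → down → down-right → down-right → right → right → right

Solution:

██████████████████████
█    ███ ██   ██████ █
█   A███ ██   ████████
█    ↘   ██     ██████
█  ██ ↘  █████████████
█  ████↓█████████    █
█ █████↘ ██████████  █
█ █████ ↘██████████  █
█ ██████ →→→B██████  █
█ ██████████ ██████  █
█ ██████████ ██████  █
█   ████████     █   █
█ ███████████ █   ████
█ █████ █████ ███ ████
█ █████ █████ ███    █
██████████████████████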